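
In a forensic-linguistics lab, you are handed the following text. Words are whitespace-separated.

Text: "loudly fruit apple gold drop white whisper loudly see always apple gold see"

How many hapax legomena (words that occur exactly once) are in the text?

Frequencies: loudly:2, apple:2, gold:2, see:2, fruit:1, drop:1, white:1, whisper:1, always:1
Hapax (freq=1): always, drop, fruit, whisper, white

5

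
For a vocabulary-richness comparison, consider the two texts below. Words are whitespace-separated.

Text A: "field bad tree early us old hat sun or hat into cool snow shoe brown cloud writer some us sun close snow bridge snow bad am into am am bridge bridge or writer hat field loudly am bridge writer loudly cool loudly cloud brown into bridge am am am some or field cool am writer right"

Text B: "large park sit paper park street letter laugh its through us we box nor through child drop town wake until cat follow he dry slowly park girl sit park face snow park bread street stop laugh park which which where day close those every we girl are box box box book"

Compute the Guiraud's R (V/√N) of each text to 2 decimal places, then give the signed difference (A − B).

A: V=22, N=56, R=2.94
B: V=36, N=51, R=5.04
Difference = 2.94 − 5.04 = -2.10

-2.10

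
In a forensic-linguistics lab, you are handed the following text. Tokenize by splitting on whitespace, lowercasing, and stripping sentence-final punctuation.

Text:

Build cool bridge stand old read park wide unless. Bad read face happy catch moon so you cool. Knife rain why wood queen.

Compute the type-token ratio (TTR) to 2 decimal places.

N = 23 tokens, V = 21 types.
TTR = V / N = 21 / 23 = 0.91

0.91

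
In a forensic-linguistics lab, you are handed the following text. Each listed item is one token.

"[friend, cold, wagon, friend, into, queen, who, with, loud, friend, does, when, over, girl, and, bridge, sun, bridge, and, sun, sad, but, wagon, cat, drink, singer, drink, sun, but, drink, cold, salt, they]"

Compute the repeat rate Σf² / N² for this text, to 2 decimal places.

Frequencies: friend:3, sun:3, drink:3, cold:2, wagon:2, and:2, bridge:2, but:2, into:1, queen:1, who:1, with:1, loud:1, does:1, when:1, over:1, girl:1, sad:1, cat:1, singer:1, … (2 more, each freq 1)
Σf² = 61; N² = 1089
Repeat rate = 61 / 1089 = 0.06

0.06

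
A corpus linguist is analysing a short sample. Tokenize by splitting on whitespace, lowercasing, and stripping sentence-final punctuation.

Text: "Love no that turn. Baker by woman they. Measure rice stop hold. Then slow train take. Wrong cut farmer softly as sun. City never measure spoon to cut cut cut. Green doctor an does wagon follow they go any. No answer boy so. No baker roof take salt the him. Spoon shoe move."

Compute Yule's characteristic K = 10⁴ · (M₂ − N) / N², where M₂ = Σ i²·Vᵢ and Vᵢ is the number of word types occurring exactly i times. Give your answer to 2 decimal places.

Frequencies: cut:4, no:3, baker:2, they:2, measure:2, take:2, spoon:2, love:1, that:1, turn:1, by:1, woman:1, rice:1, stop:1, hold:1, then:1, slow:1, train:1, wrong:1, farmer:1, … (23 more, each freq 1)
N = 53. Frequency spectrum: V_1=36, V_2=5, V_3=1, V_4=1
M₂ = 1²·36 + 2²·5 + 3²·1 + 4²·1 = 81
K = 10000 × (81 − 53) / 53² = 99.68

99.68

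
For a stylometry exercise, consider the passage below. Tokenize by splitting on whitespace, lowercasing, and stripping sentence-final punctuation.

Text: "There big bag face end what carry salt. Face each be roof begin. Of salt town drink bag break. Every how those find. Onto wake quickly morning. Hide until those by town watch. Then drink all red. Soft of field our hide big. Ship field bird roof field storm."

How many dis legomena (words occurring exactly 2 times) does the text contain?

Frequencies: field:3, big:2, bag:2, face:2, salt:2, roof:2, of:2, town:2, drink:2, those:2, hide:2, there:1, end:1, what:1, carry:1, each:1, be:1, begin:1, break:1, every:1, … (17 more, each freq 1)
Words with frequency 2: bag, big, drink, face, hide, of, roof, salt, those, town

10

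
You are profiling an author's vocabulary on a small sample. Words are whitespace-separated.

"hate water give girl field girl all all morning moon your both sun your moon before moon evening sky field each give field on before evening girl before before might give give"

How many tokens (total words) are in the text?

32

Tokens: hate, water, give, girl, field, girl, all, all, morning, moon, your, both, sun, your, moon, before, moon, evening, sky, field, each, give, field, on, before, evening, girl, before, before, might, give, give
N = 32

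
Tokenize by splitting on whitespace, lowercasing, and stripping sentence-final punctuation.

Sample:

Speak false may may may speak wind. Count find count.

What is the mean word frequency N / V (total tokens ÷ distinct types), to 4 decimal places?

N = 10 tokens, V = 6 types.
Mean frequency = N / V = 10 / 6 = 1.6667

1.6667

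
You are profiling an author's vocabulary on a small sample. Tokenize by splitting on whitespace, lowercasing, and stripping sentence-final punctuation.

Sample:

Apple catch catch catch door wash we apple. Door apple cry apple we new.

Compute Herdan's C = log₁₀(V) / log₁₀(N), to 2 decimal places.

N = 14, V = 7.
log₁₀(V) = 0.845098, log₁₀(N) = 1.146128
C = 0.845098 / 1.146128 = 0.74

0.74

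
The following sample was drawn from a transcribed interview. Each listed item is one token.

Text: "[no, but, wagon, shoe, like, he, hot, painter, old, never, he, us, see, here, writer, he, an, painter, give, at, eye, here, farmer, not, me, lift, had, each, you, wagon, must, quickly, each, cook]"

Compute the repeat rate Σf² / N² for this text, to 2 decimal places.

Frequencies: he:3, wagon:2, painter:2, here:2, each:2, no:1, but:1, shoe:1, like:1, hot:1, old:1, never:1, us:1, see:1, writer:1, an:1, give:1, at:1, eye:1, farmer:1, … (8 more, each freq 1)
Σf² = 48; N² = 1156
Repeat rate = 48 / 1156 = 0.04

0.04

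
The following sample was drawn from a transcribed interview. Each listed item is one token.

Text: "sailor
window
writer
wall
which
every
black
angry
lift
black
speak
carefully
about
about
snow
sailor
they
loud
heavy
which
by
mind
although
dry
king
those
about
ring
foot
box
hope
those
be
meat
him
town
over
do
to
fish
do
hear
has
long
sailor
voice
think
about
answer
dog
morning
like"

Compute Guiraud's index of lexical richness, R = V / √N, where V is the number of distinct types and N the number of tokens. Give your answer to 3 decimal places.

N = 52, V = 43.
√N = 7.211103
R = 43 / 7.211103 = 5.963

5.963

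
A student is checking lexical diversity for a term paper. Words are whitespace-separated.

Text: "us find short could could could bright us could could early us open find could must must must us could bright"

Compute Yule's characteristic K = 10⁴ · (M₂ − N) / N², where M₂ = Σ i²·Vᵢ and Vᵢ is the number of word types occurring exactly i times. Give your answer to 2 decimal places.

Frequencies: could:7, us:4, must:3, find:2, bright:2, short:1, early:1, open:1
N = 21. Frequency spectrum: V_1=3, V_2=2, V_3=1, V_4=1, V_7=1
M₂ = 1²·3 + 2²·2 + 3²·1 + 4²·1 + 7²·1 = 85
K = 10000 × (85 − 21) / 21² = 1451.25

1451.25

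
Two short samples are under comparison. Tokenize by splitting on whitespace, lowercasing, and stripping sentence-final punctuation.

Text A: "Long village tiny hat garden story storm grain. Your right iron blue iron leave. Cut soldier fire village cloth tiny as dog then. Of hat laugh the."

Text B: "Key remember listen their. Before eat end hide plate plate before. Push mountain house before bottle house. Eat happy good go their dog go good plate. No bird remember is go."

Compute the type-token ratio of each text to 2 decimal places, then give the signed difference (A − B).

0.20

TTR(A) = 23/27 = 0.85
TTR(B) = 20/31 = 0.65
Difference = 0.85 − 0.65 = 0.20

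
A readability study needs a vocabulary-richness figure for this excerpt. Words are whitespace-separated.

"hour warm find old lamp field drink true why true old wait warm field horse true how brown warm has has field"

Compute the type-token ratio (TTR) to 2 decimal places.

N = 22 tokens, V = 14 types.
TTR = V / N = 14 / 22 = 0.64

0.64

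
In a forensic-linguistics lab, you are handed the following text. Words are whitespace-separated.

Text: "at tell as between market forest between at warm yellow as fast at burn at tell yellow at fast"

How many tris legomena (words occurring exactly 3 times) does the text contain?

Frequencies: at:5, tell:2, as:2, between:2, yellow:2, fast:2, market:1, forest:1, warm:1, burn:1
Words with frequency 3: (none)

0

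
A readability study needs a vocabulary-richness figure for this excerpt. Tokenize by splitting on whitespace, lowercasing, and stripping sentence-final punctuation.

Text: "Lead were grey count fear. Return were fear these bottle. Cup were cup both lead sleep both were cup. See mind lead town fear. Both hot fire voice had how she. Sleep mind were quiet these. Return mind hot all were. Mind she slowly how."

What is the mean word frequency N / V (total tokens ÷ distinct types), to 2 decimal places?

1.96

N = 45 tokens, V = 23 types.
Mean frequency = N / V = 45 / 23 = 1.96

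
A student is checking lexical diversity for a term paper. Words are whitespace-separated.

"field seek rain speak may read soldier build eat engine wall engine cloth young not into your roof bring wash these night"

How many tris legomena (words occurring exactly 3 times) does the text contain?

Frequencies: engine:2, field:1, seek:1, rain:1, speak:1, may:1, read:1, soldier:1, build:1, eat:1, wall:1, cloth:1, young:1, not:1, into:1, your:1, roof:1, bring:1, wash:1, these:1, … (1 more, each freq 1)
Words with frequency 3: (none)

0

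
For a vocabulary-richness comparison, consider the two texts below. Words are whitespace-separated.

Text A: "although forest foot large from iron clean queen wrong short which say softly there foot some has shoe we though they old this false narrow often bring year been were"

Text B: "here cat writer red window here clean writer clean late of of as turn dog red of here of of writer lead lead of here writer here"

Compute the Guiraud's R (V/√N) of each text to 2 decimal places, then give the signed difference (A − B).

A: V=29, N=30, R=5.29
B: V=12, N=27, R=2.31
Difference = 5.29 − 2.31 = 2.98

2.98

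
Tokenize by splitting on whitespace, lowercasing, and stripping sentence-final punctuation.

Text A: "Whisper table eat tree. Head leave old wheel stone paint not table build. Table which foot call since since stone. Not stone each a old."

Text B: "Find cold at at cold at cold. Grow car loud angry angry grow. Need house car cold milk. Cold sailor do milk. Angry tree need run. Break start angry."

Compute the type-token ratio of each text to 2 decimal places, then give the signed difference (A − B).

0.17

TTR(A) = 18/25 = 0.72
TTR(B) = 16/29 = 0.55
Difference = 0.72 − 0.55 = 0.17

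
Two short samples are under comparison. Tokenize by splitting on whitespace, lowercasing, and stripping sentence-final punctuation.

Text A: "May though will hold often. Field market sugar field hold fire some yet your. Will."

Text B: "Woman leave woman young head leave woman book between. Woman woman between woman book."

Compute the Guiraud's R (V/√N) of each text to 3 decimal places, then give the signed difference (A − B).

A: V=12, N=15, R=3.098
B: V=6, N=14, R=1.604
Difference = 3.098 − 1.604 = 1.494

1.494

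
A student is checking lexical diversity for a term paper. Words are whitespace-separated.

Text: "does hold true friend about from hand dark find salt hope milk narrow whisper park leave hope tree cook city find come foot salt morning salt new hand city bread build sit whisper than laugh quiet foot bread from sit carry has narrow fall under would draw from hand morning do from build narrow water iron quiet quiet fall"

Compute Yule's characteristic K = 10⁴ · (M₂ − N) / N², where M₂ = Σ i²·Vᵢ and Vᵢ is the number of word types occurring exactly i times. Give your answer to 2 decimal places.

160.87

Frequencies: from:4, hand:3, salt:3, narrow:3, quiet:3, find:2, hope:2, whisper:2, city:2, foot:2, morning:2, bread:2, build:2, sit:2, fall:2, does:1, hold:1, true:1, friend:1, about:1, … (18 more, each freq 1)
N = 59. Frequency spectrum: V_1=23, V_2=10, V_3=4, V_4=1
M₂ = 1²·23 + 2²·10 + 3²·4 + 4²·1 = 115
K = 10000 × (115 − 59) / 59² = 160.87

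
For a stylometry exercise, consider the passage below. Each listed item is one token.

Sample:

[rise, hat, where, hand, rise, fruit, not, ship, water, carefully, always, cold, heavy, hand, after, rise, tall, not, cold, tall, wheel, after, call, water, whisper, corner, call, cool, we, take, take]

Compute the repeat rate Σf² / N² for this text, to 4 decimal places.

0.0552

Frequencies: rise:3, hand:2, not:2, water:2, cold:2, after:2, tall:2, call:2, take:2, hat:1, where:1, fruit:1, ship:1, carefully:1, always:1, heavy:1, wheel:1, whisper:1, corner:1, cool:1, … (1 more, each freq 1)
Σf² = 53; N² = 961
Repeat rate = 53 / 961 = 0.0552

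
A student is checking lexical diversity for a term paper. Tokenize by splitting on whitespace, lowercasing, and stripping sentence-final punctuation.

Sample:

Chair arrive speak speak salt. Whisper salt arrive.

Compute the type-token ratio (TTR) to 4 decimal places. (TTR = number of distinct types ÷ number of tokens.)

N = 8 tokens, V = 5 types.
TTR = V / N = 5 / 8 = 0.6250

0.6250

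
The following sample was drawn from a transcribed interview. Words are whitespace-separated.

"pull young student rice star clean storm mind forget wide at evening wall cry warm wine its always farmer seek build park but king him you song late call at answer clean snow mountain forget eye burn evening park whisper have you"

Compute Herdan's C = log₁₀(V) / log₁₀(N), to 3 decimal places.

0.959

N = 42, V = 36.
log₁₀(V) = 1.556303, log₁₀(N) = 1.623249
C = 1.556303 / 1.623249 = 0.959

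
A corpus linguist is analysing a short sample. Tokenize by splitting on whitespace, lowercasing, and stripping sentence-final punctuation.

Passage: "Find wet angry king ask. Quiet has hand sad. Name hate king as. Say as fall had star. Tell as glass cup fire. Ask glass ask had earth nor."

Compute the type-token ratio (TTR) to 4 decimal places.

0.7586

N = 29 tokens, V = 22 types.
TTR = V / N = 22 / 29 = 0.7586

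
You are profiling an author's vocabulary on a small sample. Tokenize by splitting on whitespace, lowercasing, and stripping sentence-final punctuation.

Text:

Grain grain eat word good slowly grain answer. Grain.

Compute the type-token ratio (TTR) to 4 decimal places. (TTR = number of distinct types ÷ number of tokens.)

N = 9 tokens, V = 6 types.
TTR = V / N = 6 / 9 = 0.6667

0.6667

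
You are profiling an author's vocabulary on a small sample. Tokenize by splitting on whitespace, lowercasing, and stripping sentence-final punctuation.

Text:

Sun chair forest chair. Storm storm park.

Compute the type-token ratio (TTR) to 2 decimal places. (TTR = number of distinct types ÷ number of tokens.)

N = 7 tokens, V = 5 types.
TTR = V / N = 5 / 7 = 0.71

0.71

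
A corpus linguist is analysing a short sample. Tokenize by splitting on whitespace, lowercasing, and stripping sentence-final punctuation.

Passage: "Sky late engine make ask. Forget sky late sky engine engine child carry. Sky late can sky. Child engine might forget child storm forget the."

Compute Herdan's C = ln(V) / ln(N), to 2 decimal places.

N = 25, V = 12.
ln(V) = 2.484907, ln(N) = 3.218876
C = 2.484907 / 3.218876 = 0.77

0.77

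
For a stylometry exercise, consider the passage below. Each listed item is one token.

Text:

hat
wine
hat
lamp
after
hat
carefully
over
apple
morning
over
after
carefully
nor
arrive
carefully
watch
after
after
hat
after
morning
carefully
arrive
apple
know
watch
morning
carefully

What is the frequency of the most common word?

Frequencies: after:5, carefully:5, hat:4, morning:3, over:2, apple:2, arrive:2, watch:2, wine:1, lamp:1, nor:1, know:1
Most common: 'after' with frequency 5.

5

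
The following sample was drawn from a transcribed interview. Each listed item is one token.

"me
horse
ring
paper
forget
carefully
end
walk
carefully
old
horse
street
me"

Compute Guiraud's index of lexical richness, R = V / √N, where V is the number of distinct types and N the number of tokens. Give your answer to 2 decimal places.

N = 13, V = 10.
√N = 3.605551
R = 10 / 3.605551 = 2.77

2.77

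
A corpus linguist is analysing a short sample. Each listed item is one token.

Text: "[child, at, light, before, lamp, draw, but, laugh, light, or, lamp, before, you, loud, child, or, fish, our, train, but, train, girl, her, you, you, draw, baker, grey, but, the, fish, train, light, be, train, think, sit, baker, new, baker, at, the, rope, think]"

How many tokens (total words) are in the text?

Tokens: child, at, light, before, lamp, draw, but, laugh, light, or, lamp, before, you, loud, child, or, fish, our, train, but, train, girl, her, you, you, draw, baker, grey, but, the, fish, train, light, be, train, think, sit, baker, new, baker, at, the, rope, think
N = 44

44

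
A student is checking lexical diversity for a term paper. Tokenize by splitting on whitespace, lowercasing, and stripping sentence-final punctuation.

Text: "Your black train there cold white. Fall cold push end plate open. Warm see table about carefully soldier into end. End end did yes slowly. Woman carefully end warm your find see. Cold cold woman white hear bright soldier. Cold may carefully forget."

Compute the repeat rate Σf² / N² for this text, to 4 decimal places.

Frequencies: cold:5, end:5, carefully:3, your:2, white:2, warm:2, see:2, soldier:2, woman:2, black:1, train:1, there:1, fall:1, push:1, plate:1, open:1, table:1, about:1, into:1, did:1, … (7 more, each freq 1)
Σf² = 101; N² = 1849
Repeat rate = 101 / 1849 = 0.0546

0.0546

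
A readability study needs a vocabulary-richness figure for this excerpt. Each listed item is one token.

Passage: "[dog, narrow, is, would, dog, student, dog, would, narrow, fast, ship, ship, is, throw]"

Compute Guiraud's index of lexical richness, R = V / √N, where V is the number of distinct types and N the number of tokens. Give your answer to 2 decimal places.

N = 14, V = 8.
√N = 3.741657
R = 8 / 3.741657 = 2.14

2.14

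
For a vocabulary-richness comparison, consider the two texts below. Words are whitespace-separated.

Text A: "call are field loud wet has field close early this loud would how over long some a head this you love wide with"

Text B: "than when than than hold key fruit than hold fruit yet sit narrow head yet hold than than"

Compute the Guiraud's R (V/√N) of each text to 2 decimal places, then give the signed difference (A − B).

A: V=20, N=23, R=4.17
B: V=9, N=18, R=2.12
Difference = 4.17 − 2.12 = 2.05

2.05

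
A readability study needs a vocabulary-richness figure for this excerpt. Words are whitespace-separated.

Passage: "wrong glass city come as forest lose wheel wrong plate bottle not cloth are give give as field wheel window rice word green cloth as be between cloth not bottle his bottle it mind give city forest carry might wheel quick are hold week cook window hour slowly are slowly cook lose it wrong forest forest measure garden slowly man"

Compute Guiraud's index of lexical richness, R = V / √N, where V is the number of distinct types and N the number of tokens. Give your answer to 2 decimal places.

4.52

N = 60, V = 35.
√N = 7.745967
R = 35 / 7.745967 = 4.52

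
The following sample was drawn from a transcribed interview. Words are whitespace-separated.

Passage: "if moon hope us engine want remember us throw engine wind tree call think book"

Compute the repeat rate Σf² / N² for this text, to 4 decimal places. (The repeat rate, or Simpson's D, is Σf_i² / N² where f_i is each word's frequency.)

0.0844

Frequencies: us:2, engine:2, if:1, moon:1, hope:1, want:1, remember:1, throw:1, wind:1, tree:1, call:1, think:1, book:1
Σf² = 19; N² = 225
Repeat rate = 19 / 225 = 0.0844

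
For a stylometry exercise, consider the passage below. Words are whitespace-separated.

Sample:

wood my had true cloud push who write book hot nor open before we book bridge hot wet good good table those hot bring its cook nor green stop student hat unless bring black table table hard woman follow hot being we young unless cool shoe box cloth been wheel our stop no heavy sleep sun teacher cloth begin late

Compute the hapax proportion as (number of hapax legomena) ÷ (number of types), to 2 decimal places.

0.79

Frequencies: hot:4, table:3, book:2, nor:2, we:2, good:2, bring:2, stop:2, unless:2, cloth:2, wood:1, my:1, had:1, true:1, cloud:1, push:1, who:1, write:1, open:1, before:1, … (27 more, each freq 1)
Hapax count = 37; type count = 47.
Ratio = 37 / 47 = 0.79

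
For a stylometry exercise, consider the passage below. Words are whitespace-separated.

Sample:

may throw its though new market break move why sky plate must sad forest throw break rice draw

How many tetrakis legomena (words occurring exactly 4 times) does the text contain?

0

Frequencies: throw:2, break:2, may:1, its:1, though:1, new:1, market:1, move:1, why:1, sky:1, plate:1, must:1, sad:1, forest:1, rice:1, draw:1
Words with frequency 4: (none)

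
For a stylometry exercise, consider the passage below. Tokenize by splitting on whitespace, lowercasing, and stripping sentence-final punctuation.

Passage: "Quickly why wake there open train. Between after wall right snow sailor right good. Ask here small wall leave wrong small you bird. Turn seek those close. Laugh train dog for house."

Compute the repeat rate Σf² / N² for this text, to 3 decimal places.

0.039

Frequencies: train:2, wall:2, right:2, small:2, quickly:1, why:1, wake:1, there:1, open:1, between:1, after:1, snow:1, sailor:1, good:1, ask:1, here:1, leave:1, wrong:1, you:1, bird:1, … (8 more, each freq 1)
Σf² = 40; N² = 1024
Repeat rate = 40 / 1024 = 0.039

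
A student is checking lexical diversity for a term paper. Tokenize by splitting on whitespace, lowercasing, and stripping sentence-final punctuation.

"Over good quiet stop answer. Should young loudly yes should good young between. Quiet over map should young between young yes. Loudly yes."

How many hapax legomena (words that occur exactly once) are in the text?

3

Frequencies: young:4, should:3, yes:3, over:2, good:2, quiet:2, loudly:2, between:2, stop:1, answer:1, map:1
Hapax (freq=1): answer, map, stop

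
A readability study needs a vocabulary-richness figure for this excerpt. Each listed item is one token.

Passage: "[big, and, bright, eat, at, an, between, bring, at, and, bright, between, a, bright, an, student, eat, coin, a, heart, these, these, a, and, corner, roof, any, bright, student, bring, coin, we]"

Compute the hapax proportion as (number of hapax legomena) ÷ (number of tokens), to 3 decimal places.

0.188

Frequencies: bright:4, and:3, a:3, eat:2, at:2, an:2, between:2, bring:2, student:2, coin:2, these:2, big:1, heart:1, corner:1, roof:1, any:1, we:1
Hapax count = 6; token count = 32.
Ratio = 6 / 32 = 0.188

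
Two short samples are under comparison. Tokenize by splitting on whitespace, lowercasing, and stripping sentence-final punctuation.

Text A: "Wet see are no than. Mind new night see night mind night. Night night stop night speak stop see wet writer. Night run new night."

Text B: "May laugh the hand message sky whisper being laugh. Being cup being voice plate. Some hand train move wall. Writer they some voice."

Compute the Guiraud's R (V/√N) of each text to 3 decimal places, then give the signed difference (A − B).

-1.145

A: V=12, N=25, R=2.400
B: V=17, N=23, R=3.545
Difference = 2.400 − 3.545 = -1.145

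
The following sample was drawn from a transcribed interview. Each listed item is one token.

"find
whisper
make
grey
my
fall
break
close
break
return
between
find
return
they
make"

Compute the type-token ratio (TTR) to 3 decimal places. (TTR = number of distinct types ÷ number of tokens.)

0.733

N = 15 tokens, V = 11 types.
TTR = V / N = 11 / 15 = 0.733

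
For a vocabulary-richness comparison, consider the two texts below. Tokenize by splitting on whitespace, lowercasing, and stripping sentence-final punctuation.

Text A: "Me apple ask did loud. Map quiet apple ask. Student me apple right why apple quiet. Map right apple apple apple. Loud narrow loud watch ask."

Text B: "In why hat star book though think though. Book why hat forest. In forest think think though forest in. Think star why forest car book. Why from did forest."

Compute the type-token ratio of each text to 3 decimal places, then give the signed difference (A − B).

TTR(A) = 12/26 = 0.462
TTR(B) = 11/29 = 0.379
Difference = 0.462 − 0.379 = 0.083

0.083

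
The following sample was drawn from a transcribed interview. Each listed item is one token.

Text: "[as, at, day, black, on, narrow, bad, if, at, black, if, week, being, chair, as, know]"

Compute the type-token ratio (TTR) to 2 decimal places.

0.75

N = 16 tokens, V = 12 types.
TTR = V / N = 12 / 16 = 0.75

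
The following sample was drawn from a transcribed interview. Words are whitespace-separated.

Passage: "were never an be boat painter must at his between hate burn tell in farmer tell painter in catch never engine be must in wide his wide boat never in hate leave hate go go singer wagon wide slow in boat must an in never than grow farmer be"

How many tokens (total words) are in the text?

49

Tokens: were, never, an, be, boat, painter, must, at, his, between, hate, burn, tell, in, farmer, tell, painter, in, catch, never, engine, be, must, in, wide, his, wide, boat, never, in, hate, leave, hate, go, go, singer, wagon, wide, slow, in, boat, must, an, in, never, than, grow, farmer, be
N = 49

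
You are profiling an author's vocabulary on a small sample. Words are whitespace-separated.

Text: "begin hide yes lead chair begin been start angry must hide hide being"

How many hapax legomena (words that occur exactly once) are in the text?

8

Frequencies: hide:3, begin:2, yes:1, lead:1, chair:1, been:1, start:1, angry:1, must:1, being:1
Hapax (freq=1): angry, been, being, chair, lead, must, start, yes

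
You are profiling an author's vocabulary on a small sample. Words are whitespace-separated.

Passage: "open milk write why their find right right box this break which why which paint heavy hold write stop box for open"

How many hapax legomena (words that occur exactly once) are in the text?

10

Frequencies: open:2, write:2, why:2, right:2, box:2, which:2, milk:1, their:1, find:1, this:1, break:1, paint:1, heavy:1, hold:1, stop:1, for:1
Hapax (freq=1): break, find, for, heavy, hold, milk, paint, stop, their, this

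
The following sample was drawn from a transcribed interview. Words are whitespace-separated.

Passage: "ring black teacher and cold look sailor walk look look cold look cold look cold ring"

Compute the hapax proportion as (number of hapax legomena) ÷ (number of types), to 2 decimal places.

Frequencies: look:5, cold:4, ring:2, black:1, teacher:1, and:1, sailor:1, walk:1
Hapax count = 5; type count = 8.
Ratio = 5 / 8 = 0.63

0.63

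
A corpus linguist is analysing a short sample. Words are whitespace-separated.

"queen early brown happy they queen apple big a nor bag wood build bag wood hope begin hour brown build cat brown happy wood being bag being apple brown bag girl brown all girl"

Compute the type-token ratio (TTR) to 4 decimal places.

N = 34 tokens, V = 19 types.
TTR = V / N = 19 / 34 = 0.5588

0.5588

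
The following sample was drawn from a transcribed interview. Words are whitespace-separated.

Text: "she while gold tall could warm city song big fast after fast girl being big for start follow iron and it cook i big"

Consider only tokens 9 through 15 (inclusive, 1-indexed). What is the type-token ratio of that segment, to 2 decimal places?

Segment tokens 9–15: big, fast, after, fast, girl, being, big
Segment N = 7, segment V = 5.
TTR = 5 / 7 = 0.71

0.71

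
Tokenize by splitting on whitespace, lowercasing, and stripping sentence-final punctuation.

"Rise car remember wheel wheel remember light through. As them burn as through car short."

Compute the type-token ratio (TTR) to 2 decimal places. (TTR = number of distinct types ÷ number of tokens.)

0.67

N = 15 tokens, V = 10 types.
TTR = V / N = 10 / 15 = 0.67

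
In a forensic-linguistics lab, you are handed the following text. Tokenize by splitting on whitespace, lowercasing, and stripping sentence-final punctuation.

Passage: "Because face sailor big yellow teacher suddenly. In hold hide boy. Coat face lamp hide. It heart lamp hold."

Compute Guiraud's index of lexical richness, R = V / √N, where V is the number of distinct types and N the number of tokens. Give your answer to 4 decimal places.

3.4412

N = 19, V = 15.
√N = 4.358899
R = 15 / 4.358899 = 3.4412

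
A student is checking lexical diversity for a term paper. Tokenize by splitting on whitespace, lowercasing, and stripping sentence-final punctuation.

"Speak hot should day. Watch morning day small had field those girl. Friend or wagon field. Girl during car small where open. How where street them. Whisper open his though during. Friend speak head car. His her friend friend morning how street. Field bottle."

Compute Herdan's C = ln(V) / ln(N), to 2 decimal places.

0.87

N = 44, V = 27.
ln(V) = 3.295837, ln(N) = 3.784190
C = 3.295837 / 3.784190 = 0.87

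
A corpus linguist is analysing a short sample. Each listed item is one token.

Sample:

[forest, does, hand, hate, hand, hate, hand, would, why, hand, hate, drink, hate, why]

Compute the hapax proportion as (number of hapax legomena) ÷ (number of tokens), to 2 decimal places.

0.29

Frequencies: hand:4, hate:4, why:2, forest:1, does:1, would:1, drink:1
Hapax count = 4; token count = 14.
Ratio = 4 / 14 = 0.29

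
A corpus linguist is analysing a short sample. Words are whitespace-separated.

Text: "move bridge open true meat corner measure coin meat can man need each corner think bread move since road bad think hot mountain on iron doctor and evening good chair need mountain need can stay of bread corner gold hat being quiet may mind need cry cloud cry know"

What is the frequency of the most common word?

Frequencies: need:4, corner:3, move:2, meat:2, can:2, think:2, bread:2, mountain:2, cry:2, bridge:1, open:1, true:1, measure:1, coin:1, man:1, each:1, since:1, road:1, bad:1, hot:1, … (17 more, each freq 1)
Most common: 'need' with frequency 4.

4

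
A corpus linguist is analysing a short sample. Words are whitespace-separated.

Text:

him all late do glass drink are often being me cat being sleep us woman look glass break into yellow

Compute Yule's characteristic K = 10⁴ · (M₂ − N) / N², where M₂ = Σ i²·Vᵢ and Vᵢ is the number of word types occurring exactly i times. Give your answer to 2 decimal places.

Frequencies: glass:2, being:2, him:1, all:1, late:1, do:1, drink:1, are:1, often:1, me:1, cat:1, sleep:1, us:1, woman:1, look:1, break:1, into:1, yellow:1
N = 20. Frequency spectrum: V_1=16, V_2=2
M₂ = 1²·16 + 2²·2 = 24
K = 10000 × (24 − 20) / 20² = 100.00

100.00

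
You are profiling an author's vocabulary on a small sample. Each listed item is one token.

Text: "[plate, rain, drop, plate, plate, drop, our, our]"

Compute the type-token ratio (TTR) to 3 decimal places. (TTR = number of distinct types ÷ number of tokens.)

N = 8 tokens, V = 4 types.
TTR = V / N = 4 / 8 = 0.500

0.500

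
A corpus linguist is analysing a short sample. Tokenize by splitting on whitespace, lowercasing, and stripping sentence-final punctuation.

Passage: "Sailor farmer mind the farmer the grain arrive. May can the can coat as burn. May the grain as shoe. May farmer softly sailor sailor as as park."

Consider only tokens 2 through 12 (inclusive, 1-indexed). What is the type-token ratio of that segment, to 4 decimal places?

0.6364

Segment tokens 2–12: farmer, mind, the, farmer, the, grain, arrive, may, can, the, can
Segment N = 11, segment V = 7.
TTR = 7 / 11 = 0.6364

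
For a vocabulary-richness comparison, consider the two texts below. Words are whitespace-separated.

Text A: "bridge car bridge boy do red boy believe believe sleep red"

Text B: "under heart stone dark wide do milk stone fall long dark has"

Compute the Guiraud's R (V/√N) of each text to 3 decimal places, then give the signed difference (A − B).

-0.776

A: V=7, N=11, R=2.111
B: V=10, N=12, R=2.887
Difference = 2.111 − 2.887 = -0.776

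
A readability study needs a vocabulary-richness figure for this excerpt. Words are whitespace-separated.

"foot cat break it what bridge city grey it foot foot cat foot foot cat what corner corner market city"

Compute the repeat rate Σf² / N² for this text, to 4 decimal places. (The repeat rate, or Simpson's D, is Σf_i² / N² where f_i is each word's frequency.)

0.1350

Frequencies: foot:5, cat:3, it:2, what:2, city:2, corner:2, break:1, bridge:1, grey:1, market:1
Σf² = 54; N² = 400
Repeat rate = 54 / 400 = 0.1350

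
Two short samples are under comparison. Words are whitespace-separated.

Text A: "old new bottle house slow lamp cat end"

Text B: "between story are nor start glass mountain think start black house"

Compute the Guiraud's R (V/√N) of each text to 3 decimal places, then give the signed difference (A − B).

-0.187

A: V=8, N=8, R=2.828
B: V=10, N=11, R=3.015
Difference = 2.828 − 3.015 = -0.187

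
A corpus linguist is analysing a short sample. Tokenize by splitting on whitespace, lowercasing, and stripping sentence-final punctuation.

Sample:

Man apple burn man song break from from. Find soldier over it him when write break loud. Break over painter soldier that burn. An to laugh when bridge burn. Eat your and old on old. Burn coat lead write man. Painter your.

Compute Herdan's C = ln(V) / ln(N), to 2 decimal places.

0.88

N = 42, V = 27.
ln(V) = 3.295837, ln(N) = 3.737670
C = 3.295837 / 3.737670 = 0.88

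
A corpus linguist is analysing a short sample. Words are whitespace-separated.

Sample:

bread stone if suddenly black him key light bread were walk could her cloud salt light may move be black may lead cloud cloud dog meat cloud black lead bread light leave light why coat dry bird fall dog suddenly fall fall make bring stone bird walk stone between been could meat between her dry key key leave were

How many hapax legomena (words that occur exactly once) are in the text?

10

Frequencies: light:4, cloud:4, bread:3, stone:3, black:3, key:3, fall:3, suddenly:2, were:2, walk:2, could:2, her:2, may:2, lead:2, dog:2, meat:2, leave:2, dry:2, bird:2, between:2, … (10 more, each freq 1)
Hapax (freq=1): be, been, bring, coat, him, if, make, move, salt, why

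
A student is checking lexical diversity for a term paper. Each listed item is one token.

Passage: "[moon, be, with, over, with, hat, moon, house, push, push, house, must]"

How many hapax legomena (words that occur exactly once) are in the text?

Frequencies: moon:2, with:2, house:2, push:2, be:1, over:1, hat:1, must:1
Hapax (freq=1): be, hat, must, over

4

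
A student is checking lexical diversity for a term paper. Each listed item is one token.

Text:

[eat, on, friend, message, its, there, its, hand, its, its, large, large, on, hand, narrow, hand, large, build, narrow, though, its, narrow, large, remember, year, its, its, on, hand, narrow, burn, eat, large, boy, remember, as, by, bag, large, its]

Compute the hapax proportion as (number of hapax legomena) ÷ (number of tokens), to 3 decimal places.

Frequencies: its:8, large:6, hand:4, narrow:4, on:3, eat:2, remember:2, friend:1, message:1, there:1, build:1, though:1, year:1, burn:1, boy:1, as:1, by:1, bag:1
Hapax count = 11; token count = 40.
Ratio = 11 / 40 = 0.275

0.275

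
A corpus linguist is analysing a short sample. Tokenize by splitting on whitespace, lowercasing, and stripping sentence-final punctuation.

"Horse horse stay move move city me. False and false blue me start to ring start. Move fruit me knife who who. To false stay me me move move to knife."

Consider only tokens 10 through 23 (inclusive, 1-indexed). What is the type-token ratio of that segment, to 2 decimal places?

Segment tokens 10–23: false, blue, me, start, to, ring, start, move, fruit, me, knife, who, who, to
Segment N = 14, segment V = 10.
TTR = 10 / 14 = 0.71

0.71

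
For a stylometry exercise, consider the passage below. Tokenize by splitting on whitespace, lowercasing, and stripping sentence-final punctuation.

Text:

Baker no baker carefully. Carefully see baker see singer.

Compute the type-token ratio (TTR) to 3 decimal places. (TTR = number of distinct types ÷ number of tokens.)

N = 9 tokens, V = 5 types.
TTR = V / N = 5 / 9 = 0.556

0.556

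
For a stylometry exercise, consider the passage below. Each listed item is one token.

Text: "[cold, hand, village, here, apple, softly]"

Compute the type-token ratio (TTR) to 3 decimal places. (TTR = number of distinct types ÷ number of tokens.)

1.000

N = 6 tokens, V = 6 types.
TTR = V / N = 6 / 6 = 1.000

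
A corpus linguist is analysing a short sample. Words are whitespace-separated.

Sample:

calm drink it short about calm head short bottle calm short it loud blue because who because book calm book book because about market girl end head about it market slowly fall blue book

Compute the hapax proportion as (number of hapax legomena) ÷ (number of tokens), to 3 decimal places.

Frequencies: calm:4, book:4, it:3, short:3, about:3, because:3, head:2, blue:2, market:2, drink:1, bottle:1, loud:1, who:1, girl:1, end:1, slowly:1, fall:1
Hapax count = 8; token count = 34.
Ratio = 8 / 34 = 0.235

0.235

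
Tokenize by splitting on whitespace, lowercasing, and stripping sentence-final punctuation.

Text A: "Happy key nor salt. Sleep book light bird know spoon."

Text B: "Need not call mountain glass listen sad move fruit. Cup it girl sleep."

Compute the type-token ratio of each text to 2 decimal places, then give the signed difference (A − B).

0.00

TTR(A) = 10/10 = 1.00
TTR(B) = 13/13 = 1.00
Difference = 1.00 − 1.00 = 0.00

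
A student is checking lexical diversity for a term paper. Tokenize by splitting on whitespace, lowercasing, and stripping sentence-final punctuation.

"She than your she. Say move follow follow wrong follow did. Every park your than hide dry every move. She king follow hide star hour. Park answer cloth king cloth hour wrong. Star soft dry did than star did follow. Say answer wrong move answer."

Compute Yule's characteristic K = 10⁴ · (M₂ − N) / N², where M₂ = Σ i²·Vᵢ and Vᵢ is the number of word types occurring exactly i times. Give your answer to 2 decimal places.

Frequencies: follow:5, she:3, than:3, move:3, wrong:3, did:3, star:3, answer:3, your:2, say:2, every:2, park:2, hide:2, dry:2, king:2, hour:2, cloth:2, soft:1
N = 45. Frequency spectrum: V_1=1, V_2=9, V_3=7, V_5=1
M₂ = 1²·1 + 2²·9 + 3²·7 + 5²·1 = 125
K = 10000 × (125 − 45) / 45² = 395.06

395.06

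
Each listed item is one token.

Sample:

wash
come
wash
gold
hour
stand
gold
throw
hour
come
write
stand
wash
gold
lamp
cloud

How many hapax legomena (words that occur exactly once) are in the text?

4

Frequencies: wash:3, gold:3, come:2, hour:2, stand:2, throw:1, write:1, lamp:1, cloud:1
Hapax (freq=1): cloud, lamp, throw, write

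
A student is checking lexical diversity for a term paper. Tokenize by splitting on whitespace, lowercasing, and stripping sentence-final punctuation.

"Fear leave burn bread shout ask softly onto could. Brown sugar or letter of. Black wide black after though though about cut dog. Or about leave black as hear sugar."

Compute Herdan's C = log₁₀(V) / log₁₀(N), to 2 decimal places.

0.92

N = 30, V = 23.
log₁₀(V) = 1.361728, log₁₀(N) = 1.477121
C = 1.361728 / 1.477121 = 0.92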